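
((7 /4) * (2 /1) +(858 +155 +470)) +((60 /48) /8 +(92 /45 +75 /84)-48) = 14531263 /10080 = 1441.59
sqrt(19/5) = sqrt(95)/5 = 1.95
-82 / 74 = -41 / 37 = -1.11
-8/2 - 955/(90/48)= -1540/3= -513.33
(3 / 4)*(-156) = -117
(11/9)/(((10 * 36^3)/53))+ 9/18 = 2100103/4199040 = 0.50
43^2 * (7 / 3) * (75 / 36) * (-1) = -323575 / 36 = -8988.19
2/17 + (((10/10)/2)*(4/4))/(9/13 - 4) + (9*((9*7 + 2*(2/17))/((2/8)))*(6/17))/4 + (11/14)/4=139897773/695912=201.03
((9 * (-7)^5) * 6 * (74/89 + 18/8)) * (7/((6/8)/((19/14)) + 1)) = -66208268889/5251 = -12608697.18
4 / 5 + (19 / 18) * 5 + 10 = 1447 / 90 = 16.08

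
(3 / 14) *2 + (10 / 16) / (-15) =0.39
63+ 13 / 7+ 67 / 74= 34065 / 518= 65.76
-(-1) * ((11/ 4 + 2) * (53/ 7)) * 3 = 3021/ 28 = 107.89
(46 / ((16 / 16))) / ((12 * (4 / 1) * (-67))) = -0.01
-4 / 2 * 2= -4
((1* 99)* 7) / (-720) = -77 / 80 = -0.96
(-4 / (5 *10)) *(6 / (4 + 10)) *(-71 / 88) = 213 / 7700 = 0.03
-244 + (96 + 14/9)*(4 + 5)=634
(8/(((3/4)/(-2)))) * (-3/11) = 64/11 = 5.82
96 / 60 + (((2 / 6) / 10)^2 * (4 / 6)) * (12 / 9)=3242 / 2025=1.60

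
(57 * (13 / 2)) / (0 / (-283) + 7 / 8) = 2964 / 7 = 423.43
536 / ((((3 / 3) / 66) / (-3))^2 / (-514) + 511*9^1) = 10800858816 / 92673786743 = 0.12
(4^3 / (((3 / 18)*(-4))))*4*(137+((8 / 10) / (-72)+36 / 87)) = -22951744 / 435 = -52762.63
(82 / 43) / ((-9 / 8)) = -656 / 387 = -1.70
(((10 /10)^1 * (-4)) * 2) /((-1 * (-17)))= -8 /17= -0.47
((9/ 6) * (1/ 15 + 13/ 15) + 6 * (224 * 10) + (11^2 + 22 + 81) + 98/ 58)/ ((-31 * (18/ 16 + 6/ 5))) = -5284608/ 27869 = -189.62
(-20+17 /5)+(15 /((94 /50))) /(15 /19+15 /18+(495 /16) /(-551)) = -22409587 /1947445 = -11.51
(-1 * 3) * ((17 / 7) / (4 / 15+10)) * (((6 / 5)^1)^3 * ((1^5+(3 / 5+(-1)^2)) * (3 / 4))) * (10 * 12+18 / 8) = -78782301 / 269500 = -292.33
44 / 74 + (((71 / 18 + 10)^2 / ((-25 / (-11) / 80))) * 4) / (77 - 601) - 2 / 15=-101660156 / 1963035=-51.79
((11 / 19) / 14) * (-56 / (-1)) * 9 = 396 / 19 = 20.84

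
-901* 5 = -4505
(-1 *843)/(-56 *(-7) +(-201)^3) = 843/8120209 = 0.00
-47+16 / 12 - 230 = -827 / 3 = -275.67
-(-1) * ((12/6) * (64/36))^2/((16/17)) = 1088/81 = 13.43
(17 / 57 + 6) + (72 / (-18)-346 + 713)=369.30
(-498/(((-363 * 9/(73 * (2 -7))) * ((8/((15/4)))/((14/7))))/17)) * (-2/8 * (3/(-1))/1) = -2575075/3872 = -665.05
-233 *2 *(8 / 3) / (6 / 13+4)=-24232 / 87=-278.53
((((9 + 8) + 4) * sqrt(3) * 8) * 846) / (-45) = -15792 * sqrt(3) / 5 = -5470.51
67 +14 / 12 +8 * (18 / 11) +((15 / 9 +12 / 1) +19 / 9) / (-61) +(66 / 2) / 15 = 5024383 / 60390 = 83.20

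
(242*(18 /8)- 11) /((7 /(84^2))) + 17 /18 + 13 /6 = 4839940 /9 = 537771.11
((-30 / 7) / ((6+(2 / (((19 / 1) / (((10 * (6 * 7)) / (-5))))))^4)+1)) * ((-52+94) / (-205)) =4691556 / 32697763343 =0.00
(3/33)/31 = 1/341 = 0.00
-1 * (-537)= 537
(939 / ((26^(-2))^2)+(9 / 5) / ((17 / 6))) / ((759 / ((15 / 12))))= 6078923249 / 8602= 706687.19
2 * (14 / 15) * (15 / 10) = 2.80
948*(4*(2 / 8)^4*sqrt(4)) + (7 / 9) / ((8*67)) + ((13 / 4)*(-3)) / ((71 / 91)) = 17.13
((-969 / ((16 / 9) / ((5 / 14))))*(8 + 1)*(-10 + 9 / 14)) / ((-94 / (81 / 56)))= -252.26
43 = 43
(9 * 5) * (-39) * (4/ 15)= -468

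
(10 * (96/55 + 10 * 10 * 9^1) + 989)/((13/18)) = 13855.09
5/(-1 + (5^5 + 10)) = 5/3134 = 0.00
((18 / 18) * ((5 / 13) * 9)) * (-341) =-15345 / 13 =-1180.38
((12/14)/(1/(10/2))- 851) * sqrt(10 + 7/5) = -5927 * sqrt(285)/35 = -2858.84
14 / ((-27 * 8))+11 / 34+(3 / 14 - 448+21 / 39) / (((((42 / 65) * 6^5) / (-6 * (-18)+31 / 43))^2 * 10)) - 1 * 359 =-261079004618452831 / 727721553936384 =-358.76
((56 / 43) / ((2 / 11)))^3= 29218112 / 79507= 367.49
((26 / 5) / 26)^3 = 1 / 125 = 0.01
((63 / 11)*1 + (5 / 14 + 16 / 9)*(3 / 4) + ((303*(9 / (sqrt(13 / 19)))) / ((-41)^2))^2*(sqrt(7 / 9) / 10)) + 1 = 47098017*sqrt(7) / 367348930 + 15391 / 1848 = 8.67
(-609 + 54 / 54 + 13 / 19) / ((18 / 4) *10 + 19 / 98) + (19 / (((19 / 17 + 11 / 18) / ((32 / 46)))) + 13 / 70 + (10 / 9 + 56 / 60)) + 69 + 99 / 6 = 81.94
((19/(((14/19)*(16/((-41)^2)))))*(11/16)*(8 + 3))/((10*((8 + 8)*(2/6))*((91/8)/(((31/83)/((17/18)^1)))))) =61459035957/4601891840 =13.36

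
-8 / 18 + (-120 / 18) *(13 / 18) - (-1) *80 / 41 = -3662 / 1107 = -3.31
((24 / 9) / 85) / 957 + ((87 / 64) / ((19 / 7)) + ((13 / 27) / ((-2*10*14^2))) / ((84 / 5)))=28675311521 / 57253539420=0.50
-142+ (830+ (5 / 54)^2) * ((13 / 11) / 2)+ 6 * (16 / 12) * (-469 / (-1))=4100.46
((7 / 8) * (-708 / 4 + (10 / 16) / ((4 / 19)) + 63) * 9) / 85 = -13167 / 1280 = -10.29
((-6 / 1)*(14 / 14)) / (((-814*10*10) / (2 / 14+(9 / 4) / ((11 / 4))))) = 3 / 42350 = 0.00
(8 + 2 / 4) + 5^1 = 27 / 2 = 13.50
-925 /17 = -54.41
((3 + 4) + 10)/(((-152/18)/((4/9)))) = -17/19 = -0.89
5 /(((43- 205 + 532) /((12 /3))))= 2 /37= 0.05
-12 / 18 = -2 / 3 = -0.67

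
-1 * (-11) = 11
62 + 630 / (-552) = 5599 / 92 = 60.86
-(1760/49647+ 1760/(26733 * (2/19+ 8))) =-106000/2432703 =-0.04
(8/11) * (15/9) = 40/33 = 1.21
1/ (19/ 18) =18/ 19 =0.95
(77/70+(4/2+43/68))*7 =8883/340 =26.13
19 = 19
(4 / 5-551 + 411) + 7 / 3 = -2053 / 15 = -136.87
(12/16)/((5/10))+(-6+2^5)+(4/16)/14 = 27.52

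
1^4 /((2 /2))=1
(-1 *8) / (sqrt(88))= -2 *sqrt(22) / 11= -0.85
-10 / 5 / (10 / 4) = -4 / 5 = -0.80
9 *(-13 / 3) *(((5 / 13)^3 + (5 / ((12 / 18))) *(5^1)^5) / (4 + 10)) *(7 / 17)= -308953875 / 11492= -26884.26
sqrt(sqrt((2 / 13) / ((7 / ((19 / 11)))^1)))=1001^(3 / 4) * 38^(1 / 4) / 1001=0.44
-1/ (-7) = 1/ 7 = 0.14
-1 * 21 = -21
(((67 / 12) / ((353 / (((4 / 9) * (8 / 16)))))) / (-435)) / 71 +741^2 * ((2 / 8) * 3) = 484890578624071 / 1177459740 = 411810.75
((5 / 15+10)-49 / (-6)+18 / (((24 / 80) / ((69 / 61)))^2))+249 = 3895135 / 7442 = 523.40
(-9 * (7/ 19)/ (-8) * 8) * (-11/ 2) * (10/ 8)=-3465/ 152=-22.80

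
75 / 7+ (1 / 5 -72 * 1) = -2138 / 35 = -61.09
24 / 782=12 / 391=0.03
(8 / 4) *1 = 2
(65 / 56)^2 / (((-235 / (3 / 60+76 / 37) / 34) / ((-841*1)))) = 3762012501 / 10907008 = 344.92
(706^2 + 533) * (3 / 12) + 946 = 502753 / 4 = 125688.25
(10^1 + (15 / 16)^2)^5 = 167542888107990625 / 1099511627776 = 152379.37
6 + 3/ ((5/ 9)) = 11.40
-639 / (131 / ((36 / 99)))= -2556 / 1441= -1.77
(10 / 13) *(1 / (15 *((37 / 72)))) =48 / 481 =0.10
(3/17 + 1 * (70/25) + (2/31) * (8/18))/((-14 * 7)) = -10181/332010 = -0.03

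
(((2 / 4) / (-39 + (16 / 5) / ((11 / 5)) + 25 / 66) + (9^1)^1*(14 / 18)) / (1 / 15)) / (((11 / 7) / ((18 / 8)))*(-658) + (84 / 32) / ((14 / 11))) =-3365280 / 14691017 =-0.23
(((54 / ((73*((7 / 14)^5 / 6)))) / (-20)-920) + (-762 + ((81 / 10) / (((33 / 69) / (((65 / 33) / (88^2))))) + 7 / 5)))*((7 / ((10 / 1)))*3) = -24243055953543 / 6840275200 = -3544.16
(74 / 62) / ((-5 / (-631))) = 23347 / 155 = 150.63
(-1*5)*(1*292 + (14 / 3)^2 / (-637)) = -170800 / 117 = -1459.83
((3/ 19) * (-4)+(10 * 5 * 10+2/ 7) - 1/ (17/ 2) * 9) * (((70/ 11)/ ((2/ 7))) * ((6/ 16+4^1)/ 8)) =31385725/ 5168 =6073.09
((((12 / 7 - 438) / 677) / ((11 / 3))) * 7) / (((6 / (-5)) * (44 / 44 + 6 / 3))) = 2545 / 7447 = 0.34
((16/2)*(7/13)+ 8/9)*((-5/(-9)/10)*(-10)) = -3040/1053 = -2.89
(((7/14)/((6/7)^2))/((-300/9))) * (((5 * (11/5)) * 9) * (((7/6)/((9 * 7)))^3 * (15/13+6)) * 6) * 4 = -16709/7581600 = -0.00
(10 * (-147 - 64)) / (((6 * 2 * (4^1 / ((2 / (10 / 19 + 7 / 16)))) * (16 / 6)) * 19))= -1055 / 586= -1.80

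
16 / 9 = 1.78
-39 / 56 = -0.70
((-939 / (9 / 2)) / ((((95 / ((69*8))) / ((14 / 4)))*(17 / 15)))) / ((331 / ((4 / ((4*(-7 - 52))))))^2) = -0.00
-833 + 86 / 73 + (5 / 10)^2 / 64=-831.82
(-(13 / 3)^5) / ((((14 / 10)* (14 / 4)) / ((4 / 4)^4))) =-3712930 / 11907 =-311.83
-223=-223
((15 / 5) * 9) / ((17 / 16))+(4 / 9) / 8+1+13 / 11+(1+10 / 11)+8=126421 / 3366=37.56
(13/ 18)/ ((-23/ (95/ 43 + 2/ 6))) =-2132/ 26703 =-0.08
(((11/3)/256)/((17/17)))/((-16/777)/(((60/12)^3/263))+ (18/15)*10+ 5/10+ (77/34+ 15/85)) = 6054125/6297142784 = 0.00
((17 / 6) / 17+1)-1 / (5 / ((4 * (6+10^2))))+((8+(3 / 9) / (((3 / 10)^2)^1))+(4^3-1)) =-2411 / 270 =-8.93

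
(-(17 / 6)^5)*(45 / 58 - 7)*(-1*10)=-11364.95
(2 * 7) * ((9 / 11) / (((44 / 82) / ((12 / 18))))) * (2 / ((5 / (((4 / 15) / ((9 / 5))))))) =4592 / 5445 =0.84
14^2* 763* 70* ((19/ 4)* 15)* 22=16409154300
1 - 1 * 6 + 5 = 0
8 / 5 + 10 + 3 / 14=827 / 70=11.81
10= 10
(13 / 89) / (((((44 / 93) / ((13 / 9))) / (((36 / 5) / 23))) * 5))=15717 / 562925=0.03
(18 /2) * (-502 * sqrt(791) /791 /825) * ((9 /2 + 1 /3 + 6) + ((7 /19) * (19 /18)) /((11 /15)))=-7530 * sqrt(791) /95711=-2.21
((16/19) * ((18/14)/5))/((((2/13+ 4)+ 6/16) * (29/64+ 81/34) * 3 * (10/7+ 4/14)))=452608/138038325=0.00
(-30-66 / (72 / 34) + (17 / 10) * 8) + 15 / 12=-2779 / 60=-46.32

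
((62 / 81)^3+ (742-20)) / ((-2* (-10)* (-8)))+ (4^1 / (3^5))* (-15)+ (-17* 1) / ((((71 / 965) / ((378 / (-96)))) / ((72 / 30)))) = 1315330357373 / 603716976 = 2178.72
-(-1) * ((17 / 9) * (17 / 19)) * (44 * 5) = 371.81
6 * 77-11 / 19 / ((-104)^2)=94942837 / 205504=462.00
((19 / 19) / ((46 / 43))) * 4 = 86 / 23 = 3.74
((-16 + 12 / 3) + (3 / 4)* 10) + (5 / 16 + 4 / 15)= -941 / 240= -3.92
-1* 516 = -516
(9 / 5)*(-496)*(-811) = 3620304 / 5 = 724060.80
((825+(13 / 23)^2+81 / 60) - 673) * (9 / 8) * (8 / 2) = 691.51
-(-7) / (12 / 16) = 28 / 3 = 9.33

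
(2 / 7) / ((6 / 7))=1 / 3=0.33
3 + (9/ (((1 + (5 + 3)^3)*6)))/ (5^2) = 25651/ 8550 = 3.00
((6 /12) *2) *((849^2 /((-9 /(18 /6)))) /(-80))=240267 /80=3003.34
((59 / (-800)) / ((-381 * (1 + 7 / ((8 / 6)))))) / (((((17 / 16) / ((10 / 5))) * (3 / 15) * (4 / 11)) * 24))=649 / 19431000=0.00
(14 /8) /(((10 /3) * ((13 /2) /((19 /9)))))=133 /780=0.17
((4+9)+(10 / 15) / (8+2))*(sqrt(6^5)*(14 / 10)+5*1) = 196 / 3+16464*sqrt(6) / 25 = 1678.47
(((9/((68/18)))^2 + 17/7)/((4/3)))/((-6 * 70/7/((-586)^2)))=-5629891571/161840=-34786.77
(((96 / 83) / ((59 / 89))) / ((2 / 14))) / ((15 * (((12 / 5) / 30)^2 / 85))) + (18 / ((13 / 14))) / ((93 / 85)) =21375829580 / 1973491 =10831.48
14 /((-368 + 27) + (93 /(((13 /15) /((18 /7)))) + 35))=-637 /1368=-0.47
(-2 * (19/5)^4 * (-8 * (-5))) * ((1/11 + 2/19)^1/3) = -4499504/4125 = -1090.79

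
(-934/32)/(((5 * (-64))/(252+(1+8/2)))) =120019/5120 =23.44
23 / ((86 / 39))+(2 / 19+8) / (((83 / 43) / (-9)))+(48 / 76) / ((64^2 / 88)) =-237377199 / 8679808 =-27.35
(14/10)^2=49/25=1.96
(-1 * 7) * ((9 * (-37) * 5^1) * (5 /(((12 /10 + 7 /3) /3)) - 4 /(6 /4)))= 975135 /53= 18398.77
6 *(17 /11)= 102 /11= 9.27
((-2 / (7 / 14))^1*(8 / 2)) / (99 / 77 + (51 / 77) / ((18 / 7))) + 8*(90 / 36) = 6868 / 713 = 9.63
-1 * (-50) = 50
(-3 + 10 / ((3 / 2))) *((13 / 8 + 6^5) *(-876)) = -49963463 / 2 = -24981731.50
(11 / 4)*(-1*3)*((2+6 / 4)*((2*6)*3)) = -2079 / 2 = -1039.50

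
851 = 851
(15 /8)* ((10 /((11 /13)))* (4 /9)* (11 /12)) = 325 /36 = 9.03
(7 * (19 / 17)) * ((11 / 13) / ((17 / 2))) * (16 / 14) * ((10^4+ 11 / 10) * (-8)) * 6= -472146048 / 1105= -427281.49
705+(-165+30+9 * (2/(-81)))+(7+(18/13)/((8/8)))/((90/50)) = 22403/39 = 574.44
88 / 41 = 2.15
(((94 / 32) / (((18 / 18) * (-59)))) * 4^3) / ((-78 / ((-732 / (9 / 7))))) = -160552 / 6903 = -23.26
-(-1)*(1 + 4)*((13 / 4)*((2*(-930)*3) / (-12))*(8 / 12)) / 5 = 2015 / 2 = 1007.50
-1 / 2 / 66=-1 / 132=-0.01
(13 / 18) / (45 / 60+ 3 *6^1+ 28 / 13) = 338 / 9783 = 0.03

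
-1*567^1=-567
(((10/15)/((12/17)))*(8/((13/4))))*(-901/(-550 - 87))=245072/74529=3.29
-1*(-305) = 305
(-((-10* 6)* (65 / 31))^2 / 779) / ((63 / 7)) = -1690000 / 748619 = -2.26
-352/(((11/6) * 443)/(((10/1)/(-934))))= 960/206881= 0.00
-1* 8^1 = -8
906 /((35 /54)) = 48924 /35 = 1397.83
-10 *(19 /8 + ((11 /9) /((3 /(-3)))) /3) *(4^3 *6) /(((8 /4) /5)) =-18888.89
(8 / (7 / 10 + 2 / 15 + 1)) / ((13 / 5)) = 240 / 143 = 1.68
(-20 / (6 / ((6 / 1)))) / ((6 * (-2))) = 5 / 3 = 1.67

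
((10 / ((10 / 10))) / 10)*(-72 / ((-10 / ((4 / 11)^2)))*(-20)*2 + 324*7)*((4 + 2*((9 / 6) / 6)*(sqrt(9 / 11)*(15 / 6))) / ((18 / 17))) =1911225*sqrt(11) / 2662 + 1019320 / 121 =10805.36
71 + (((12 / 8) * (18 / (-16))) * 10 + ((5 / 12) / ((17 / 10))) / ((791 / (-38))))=17463853 / 322728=54.11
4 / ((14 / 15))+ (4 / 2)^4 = 142 / 7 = 20.29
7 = 7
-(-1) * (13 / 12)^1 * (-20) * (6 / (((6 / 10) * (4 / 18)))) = -975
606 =606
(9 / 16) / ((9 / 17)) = 17 / 16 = 1.06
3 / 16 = 0.19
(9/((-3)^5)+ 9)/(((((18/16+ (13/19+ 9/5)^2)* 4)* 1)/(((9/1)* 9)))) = 13104300/526793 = 24.88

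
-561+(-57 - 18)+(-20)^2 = -236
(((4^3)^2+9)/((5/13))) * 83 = 885859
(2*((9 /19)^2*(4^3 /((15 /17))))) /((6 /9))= 88128 /1805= 48.82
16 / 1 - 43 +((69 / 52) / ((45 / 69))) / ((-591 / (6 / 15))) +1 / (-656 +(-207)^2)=-437649841597 / 16208440950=-27.00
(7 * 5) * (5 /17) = 175 /17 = 10.29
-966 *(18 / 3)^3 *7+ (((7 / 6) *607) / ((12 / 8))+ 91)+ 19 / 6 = -26280463 / 18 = -1460025.72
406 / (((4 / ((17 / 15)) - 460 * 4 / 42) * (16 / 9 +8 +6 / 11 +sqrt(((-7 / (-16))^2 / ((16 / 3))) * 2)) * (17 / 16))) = -144219930624 / 156834625175 +1528015104 * sqrt(6) / 156834625175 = -0.90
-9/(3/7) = -21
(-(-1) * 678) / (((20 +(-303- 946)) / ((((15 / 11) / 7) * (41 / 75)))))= -0.06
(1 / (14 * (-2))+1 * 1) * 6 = 81 / 14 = 5.79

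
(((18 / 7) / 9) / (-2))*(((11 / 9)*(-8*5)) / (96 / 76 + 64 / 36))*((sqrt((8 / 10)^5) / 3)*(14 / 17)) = 13376*sqrt(5) / 82875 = 0.36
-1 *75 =-75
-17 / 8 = -2.12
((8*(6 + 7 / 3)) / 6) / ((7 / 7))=100 / 9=11.11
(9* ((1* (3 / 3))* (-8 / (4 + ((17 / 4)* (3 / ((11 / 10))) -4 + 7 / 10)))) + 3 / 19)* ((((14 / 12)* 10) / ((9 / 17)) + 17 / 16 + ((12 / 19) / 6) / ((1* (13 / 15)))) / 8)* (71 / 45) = -1073299408183 / 41115185280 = -26.10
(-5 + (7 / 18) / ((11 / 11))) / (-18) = 83 / 324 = 0.26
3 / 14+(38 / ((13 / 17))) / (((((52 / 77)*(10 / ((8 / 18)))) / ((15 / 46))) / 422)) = 73503917 / 163254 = 450.24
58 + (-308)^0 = 59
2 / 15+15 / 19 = 263 / 285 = 0.92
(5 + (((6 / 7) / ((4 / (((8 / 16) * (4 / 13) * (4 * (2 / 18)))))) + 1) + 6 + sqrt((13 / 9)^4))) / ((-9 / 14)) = -207878 / 9477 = -21.94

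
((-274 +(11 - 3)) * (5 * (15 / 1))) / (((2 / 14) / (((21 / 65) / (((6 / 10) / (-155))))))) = 151520250 / 13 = 11655403.85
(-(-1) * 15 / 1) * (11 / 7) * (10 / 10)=165 / 7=23.57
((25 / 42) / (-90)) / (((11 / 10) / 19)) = -0.11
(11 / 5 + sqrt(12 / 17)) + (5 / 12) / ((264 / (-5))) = 2 * sqrt(51) / 17 + 34723 / 15840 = 3.03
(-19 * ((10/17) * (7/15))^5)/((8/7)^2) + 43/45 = 3218671369/3450252510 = 0.93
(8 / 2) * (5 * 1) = 20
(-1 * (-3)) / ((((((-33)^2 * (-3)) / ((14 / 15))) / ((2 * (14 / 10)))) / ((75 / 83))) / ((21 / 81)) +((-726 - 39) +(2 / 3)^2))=-37044 / 75332855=-0.00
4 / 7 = 0.57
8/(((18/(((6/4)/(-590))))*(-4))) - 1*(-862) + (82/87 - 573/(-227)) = 6722896041/7767940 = 865.47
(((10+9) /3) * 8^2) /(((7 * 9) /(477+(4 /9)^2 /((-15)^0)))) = 47002048 /15309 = 3070.22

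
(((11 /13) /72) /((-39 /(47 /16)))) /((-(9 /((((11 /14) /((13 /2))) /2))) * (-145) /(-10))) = 5687 /13872104064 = 0.00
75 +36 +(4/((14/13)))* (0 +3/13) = 783/7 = 111.86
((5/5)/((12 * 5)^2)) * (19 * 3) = 19/1200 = 0.02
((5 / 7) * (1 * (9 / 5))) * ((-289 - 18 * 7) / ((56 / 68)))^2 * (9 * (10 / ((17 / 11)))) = 13043460375 / 686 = 19013790.63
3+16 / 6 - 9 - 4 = -22 / 3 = -7.33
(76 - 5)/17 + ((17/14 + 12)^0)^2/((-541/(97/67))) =2571888/616199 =4.17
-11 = -11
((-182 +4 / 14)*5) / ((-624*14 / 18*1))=2385 / 1274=1.87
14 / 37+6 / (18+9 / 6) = 330 / 481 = 0.69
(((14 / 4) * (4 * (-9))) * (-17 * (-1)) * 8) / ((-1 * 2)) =8568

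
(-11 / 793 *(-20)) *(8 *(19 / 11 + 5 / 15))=10880 / 2379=4.57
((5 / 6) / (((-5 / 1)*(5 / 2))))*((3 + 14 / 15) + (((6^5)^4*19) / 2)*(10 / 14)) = -2605012888544870813 / 1575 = -1653976437171346.55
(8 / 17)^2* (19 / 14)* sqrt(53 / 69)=608* sqrt(3657) / 139587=0.26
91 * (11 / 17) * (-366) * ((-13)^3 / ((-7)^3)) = -138039.12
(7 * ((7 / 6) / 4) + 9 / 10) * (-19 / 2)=-6707 / 240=-27.95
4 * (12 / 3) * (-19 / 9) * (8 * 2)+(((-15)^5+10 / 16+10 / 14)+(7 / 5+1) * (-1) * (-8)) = -1914935161 / 2520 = -759894.91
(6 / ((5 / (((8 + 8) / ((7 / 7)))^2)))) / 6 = 51.20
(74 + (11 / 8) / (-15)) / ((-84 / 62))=-39277 / 720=-54.55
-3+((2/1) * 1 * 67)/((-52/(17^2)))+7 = -740.73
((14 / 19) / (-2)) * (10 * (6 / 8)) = -105 / 38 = -2.76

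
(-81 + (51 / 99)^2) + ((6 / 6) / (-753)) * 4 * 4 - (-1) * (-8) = -24260440 / 273339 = -88.76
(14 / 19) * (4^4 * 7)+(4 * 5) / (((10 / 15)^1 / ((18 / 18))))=25658 / 19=1350.42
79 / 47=1.68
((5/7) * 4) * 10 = 200/7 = 28.57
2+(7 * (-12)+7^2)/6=-23/6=-3.83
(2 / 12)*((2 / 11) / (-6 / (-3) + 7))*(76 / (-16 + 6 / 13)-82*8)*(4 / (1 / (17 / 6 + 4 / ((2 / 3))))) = -2358500 / 29997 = -78.62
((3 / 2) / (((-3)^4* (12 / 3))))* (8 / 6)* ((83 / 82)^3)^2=326940373369 / 49249080770688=0.01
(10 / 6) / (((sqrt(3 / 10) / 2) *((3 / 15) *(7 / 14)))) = 100 *sqrt(30) / 9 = 60.86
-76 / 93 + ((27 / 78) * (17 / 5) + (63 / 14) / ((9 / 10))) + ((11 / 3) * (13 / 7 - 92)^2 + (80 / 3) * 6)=17748437881 / 592410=29959.72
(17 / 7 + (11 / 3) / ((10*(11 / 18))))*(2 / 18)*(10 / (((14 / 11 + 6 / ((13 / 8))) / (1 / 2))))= 7579 / 22365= 0.34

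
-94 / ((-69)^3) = 94 / 328509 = 0.00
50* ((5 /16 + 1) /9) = 175 /24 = 7.29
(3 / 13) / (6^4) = 0.00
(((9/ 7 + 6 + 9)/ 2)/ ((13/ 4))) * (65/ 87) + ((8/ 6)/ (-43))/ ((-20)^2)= 4901797/ 2618700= 1.87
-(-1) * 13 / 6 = 13 / 6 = 2.17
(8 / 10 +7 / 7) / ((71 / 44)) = 396 / 355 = 1.12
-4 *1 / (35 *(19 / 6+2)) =-24 / 1085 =-0.02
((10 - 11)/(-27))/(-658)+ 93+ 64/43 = 72183215/763938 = 94.49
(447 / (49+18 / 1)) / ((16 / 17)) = 7599 / 1072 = 7.09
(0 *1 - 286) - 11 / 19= -5445 / 19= -286.58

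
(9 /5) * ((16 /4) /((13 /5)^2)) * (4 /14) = 360 /1183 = 0.30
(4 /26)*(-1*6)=-12 /13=-0.92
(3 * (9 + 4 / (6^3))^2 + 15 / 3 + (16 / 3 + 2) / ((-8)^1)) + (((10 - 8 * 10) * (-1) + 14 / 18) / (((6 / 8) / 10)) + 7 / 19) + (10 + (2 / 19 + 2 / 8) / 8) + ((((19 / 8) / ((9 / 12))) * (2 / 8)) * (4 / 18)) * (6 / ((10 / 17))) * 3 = 892066621 / 738720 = 1207.58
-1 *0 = 0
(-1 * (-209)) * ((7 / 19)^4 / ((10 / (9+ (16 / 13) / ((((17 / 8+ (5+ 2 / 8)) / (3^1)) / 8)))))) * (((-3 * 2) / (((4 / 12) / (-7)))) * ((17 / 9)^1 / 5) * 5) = 330005445 / 276887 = 1191.84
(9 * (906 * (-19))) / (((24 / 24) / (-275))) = 42604650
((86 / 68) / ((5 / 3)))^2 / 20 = 16641 / 578000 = 0.03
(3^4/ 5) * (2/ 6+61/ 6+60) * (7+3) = 11421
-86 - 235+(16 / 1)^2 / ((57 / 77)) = 24.82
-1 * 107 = -107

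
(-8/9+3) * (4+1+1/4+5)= 779/36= 21.64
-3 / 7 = -0.43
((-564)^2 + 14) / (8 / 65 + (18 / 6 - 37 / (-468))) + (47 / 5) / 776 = 2888184664171 / 29072840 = 99343.05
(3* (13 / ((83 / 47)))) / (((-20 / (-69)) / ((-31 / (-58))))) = 3920787 / 96280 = 40.72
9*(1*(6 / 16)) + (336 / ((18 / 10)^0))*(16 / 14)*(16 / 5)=49287 / 40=1232.18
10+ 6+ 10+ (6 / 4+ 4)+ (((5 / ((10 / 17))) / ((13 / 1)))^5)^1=375683201 / 11881376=31.62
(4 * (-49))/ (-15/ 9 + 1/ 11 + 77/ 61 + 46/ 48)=-3156384/ 10385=-303.94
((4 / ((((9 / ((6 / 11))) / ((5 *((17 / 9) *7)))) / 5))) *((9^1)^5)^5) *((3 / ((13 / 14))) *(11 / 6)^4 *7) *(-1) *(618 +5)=-119037654192732022667857622991075 / 13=-9156742630210155589835202000000.00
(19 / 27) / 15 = 0.05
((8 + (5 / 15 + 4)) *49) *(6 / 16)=1813 / 8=226.62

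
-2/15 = -0.13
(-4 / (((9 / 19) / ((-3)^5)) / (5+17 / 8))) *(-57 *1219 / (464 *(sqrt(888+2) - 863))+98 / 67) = 2031752403 *sqrt(890) / 690319712+1106574251924871 / 46251420704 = 24013.00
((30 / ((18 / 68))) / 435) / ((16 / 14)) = 119 / 522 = 0.23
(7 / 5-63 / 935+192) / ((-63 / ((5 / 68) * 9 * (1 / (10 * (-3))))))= 90383 / 1335180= 0.07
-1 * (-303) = 303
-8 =-8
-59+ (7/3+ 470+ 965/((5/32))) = 19768/3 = 6589.33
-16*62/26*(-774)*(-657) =-252224928/13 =-19401917.54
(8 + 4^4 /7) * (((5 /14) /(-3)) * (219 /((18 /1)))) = -64.56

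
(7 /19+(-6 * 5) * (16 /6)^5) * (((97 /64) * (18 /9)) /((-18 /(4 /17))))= 603859241 /3767472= 160.28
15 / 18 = 5 / 6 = 0.83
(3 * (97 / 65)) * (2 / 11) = 582 / 715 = 0.81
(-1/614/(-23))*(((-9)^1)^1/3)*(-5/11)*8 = 60/77671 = 0.00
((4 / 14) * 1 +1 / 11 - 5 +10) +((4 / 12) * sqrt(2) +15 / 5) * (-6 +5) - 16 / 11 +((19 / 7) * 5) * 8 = 8431 / 77 - sqrt(2) / 3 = 109.02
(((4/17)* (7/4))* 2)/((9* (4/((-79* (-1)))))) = 1.81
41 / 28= 1.46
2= 2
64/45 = 1.42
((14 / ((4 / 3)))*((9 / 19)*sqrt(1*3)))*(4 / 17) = 378*sqrt(3) / 323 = 2.03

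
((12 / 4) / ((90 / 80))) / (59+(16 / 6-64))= -8 / 7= -1.14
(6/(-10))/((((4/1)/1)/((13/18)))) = -13/120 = -0.11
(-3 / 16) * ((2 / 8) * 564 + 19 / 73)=-3867 / 146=-26.49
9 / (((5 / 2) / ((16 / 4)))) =72 / 5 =14.40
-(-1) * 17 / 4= 4.25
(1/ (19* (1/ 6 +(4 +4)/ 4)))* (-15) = -90/ 247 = -0.36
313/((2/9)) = 2817/2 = 1408.50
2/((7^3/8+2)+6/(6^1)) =0.04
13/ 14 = 0.93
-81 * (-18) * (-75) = -109350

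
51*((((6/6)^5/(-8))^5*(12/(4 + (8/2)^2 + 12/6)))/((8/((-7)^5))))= 2571471/1441792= 1.78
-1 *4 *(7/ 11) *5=-140/ 11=-12.73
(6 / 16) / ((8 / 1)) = 3 / 64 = 0.05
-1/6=-0.17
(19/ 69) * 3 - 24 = -533/ 23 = -23.17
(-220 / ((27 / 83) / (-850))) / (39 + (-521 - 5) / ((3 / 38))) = -15521000 / 178839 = -86.79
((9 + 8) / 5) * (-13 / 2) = -221 / 10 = -22.10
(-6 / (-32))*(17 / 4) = 51 / 64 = 0.80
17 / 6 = 2.83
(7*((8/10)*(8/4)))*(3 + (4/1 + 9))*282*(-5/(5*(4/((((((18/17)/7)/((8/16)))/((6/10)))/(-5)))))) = 108288/85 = 1273.98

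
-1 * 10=-10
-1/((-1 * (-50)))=-1/50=-0.02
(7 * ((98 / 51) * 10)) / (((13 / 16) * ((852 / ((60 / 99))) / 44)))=2195200 / 423657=5.18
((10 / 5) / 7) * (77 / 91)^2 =242 / 1183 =0.20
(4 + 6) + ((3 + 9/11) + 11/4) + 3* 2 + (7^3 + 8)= 16437/44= 373.57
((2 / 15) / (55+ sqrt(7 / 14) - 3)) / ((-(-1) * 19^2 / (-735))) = -10192 / 1951927+ 98 * sqrt(2) / 1951927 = -0.01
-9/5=-1.80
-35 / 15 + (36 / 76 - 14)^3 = -50971792 / 20577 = -2477.12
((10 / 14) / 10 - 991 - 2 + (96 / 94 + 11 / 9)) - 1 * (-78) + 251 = -3918499 / 5922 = -661.69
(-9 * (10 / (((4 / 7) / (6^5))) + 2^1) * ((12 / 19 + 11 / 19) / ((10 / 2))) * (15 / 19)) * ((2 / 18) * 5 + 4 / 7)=-666665718 / 2527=-263817.06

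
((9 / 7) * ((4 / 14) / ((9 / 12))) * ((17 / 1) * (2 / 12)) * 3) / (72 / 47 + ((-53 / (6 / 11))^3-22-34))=-0.00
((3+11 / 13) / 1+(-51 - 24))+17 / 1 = -704 / 13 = -54.15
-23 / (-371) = 23 / 371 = 0.06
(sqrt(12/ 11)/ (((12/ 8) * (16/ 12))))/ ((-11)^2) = sqrt(33)/ 1331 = 0.00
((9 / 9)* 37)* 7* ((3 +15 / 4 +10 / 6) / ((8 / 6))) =26159 / 16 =1634.94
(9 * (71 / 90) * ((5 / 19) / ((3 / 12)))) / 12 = 71 / 114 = 0.62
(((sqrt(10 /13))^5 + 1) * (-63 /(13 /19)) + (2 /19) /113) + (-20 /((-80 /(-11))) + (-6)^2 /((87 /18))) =-135.16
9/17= 0.53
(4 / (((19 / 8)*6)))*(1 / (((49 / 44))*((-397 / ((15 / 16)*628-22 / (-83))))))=-34417328 / 92032143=-0.37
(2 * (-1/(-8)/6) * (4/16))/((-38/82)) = -0.02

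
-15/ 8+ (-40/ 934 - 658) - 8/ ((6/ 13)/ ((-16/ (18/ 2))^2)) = -648838711/ 907848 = -714.70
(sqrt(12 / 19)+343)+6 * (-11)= 2 * sqrt(57) / 19+277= 277.79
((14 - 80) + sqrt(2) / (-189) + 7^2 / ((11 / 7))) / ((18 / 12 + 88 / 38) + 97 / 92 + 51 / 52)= -2175823 / 365629 - 5681 * sqrt(2) / 6282171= -5.95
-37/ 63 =-0.59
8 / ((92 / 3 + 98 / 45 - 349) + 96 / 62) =-11160 / 438877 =-0.03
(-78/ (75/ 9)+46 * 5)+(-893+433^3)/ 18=1014822694/ 225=4510323.08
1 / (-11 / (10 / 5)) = -2 / 11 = -0.18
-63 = -63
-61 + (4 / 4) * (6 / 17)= -1031 / 17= -60.65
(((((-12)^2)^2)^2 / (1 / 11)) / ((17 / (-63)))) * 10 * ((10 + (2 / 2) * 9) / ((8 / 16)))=-113231379824640 / 17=-6660669401449.41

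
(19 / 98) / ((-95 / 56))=-0.11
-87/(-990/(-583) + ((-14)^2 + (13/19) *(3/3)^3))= -87609/199771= -0.44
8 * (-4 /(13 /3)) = -96 /13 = -7.38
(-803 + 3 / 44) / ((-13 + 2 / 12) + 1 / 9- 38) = 317961 / 20086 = 15.83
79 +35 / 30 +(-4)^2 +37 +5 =829 / 6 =138.17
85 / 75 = 17 / 15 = 1.13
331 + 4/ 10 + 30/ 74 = 61384/ 185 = 331.81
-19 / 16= -1.19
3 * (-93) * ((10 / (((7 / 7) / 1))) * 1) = -2790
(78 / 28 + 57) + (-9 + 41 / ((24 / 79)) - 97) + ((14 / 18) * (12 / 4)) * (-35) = 1189 / 168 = 7.08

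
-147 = -147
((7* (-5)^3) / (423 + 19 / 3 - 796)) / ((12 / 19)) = 665 / 176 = 3.78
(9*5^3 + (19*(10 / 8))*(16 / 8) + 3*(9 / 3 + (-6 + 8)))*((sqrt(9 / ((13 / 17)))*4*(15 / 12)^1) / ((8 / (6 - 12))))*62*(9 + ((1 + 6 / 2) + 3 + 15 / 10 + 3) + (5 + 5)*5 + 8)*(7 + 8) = -7802409375*sqrt(221) / 104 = -1115299559.26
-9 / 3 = -3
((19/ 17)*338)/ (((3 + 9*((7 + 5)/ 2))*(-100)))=-169/ 2550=-0.07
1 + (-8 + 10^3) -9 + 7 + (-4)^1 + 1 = 988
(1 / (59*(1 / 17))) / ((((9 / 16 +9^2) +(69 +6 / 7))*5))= 1904 / 5002905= 0.00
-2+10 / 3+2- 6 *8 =-134 / 3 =-44.67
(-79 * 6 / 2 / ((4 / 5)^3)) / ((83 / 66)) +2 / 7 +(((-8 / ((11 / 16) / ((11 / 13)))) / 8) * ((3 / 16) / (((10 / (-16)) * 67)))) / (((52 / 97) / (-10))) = -367.90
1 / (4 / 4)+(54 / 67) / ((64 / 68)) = 995 / 536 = 1.86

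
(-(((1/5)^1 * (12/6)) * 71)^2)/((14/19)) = -191558/175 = -1094.62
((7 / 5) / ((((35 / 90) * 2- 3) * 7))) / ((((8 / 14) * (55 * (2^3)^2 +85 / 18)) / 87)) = -49329 / 12689000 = -0.00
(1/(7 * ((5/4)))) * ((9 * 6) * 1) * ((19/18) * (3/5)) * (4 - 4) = 0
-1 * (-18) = 18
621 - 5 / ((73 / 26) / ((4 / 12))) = 135869 / 219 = 620.41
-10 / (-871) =0.01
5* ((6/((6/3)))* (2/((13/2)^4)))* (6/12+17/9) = 3440/85683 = 0.04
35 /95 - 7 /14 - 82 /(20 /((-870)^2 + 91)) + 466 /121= -35676564577 /11495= -3103659.38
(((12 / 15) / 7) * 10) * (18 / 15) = 48 / 35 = 1.37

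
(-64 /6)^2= 1024 /9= 113.78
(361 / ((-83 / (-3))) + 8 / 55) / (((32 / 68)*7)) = 1023893 / 255640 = 4.01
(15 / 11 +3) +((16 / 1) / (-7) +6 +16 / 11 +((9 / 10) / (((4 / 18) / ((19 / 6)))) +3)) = 78101 / 3080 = 25.36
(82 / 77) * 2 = 164 / 77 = 2.13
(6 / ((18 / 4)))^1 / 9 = 4 / 27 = 0.15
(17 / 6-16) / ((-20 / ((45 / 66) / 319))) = 79 / 56144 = 0.00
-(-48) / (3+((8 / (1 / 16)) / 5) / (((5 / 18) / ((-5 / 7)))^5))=-1344560 / 80537533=-0.02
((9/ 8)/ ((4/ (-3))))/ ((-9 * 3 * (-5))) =-1/ 160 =-0.01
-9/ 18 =-1/ 2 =-0.50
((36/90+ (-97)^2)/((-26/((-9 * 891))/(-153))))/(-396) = 44850267/40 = 1121256.68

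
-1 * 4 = -4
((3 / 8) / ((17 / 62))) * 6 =8.21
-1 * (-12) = 12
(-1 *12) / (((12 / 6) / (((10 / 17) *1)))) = -60 / 17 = -3.53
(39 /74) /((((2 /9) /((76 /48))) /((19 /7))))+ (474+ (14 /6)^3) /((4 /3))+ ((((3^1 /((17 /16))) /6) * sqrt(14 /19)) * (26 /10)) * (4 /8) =52 * sqrt(266) /1615+ 13994209 /37296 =375.75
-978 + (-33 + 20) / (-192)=-187763 / 192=-977.93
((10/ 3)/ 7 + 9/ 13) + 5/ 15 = 1.50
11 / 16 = 0.69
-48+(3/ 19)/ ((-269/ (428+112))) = -246948/ 5111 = -48.32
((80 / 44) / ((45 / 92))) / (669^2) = 368 / 44308539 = 0.00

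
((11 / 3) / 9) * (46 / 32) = 253 / 432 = 0.59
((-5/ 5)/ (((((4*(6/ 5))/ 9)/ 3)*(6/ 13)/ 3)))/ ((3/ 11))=-2145/ 16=-134.06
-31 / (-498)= 31 / 498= 0.06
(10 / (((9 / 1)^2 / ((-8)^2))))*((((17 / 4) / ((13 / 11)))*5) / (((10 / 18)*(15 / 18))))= 11968 / 39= 306.87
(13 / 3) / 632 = 13 / 1896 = 0.01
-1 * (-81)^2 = -6561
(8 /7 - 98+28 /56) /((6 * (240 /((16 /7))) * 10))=-1349 /88200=-0.02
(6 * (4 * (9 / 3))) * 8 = 576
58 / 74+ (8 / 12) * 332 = 24655 / 111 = 222.12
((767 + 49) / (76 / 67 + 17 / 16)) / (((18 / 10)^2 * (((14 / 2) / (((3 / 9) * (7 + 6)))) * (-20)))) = -947648 / 267057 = -3.55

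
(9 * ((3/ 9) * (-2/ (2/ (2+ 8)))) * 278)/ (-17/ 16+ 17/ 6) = -80064/ 17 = -4709.65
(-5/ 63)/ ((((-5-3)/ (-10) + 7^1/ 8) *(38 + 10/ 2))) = -200/ 181503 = -0.00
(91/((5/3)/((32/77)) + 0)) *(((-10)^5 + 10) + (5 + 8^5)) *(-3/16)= 15728778/55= 285977.78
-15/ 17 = -0.88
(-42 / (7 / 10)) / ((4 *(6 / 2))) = -5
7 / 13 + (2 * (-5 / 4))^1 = -51 / 26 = -1.96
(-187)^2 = 34969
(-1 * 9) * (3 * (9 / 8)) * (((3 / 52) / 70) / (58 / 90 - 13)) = 6561 / 3238144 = 0.00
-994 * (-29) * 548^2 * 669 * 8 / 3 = 15443308577536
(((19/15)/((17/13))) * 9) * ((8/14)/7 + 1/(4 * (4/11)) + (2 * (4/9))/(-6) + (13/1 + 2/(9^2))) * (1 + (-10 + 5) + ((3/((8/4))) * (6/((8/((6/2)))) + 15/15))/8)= -1327042327/3290112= -403.34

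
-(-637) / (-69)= -637 / 69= -9.23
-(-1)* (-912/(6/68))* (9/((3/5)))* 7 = -1085280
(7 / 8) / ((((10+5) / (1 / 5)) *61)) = 0.00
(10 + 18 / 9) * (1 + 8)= 108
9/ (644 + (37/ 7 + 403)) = 0.01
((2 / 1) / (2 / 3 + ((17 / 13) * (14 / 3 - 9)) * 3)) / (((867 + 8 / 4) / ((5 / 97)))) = -30 / 4130357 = -0.00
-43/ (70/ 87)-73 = -8851/ 70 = -126.44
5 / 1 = 5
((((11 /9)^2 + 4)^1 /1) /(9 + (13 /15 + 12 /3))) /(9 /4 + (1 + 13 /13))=2225 /23868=0.09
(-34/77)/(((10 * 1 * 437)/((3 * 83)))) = -4233/168245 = -0.03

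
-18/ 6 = -3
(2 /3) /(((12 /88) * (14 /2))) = 44 /63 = 0.70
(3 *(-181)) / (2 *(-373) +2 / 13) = 2353 / 3232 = 0.73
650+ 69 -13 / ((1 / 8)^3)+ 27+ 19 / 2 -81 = -11963 / 2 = -5981.50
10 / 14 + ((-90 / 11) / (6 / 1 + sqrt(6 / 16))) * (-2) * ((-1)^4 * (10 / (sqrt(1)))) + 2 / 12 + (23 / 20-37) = -650383 / 87780-240 * sqrt(6) / 209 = -10.22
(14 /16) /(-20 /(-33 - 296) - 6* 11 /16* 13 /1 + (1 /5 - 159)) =-11515 /2794713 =-0.00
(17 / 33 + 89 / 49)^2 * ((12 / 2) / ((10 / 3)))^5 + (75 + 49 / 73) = 472897194248 / 2651004125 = 178.38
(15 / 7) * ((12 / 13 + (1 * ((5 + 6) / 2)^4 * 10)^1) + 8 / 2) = 14282655 / 728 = 19619.03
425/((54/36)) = 850/3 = 283.33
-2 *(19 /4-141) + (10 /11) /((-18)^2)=242800 /891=272.50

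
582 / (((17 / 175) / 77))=7842450 / 17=461320.59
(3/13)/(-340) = -3/4420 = -0.00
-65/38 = -1.71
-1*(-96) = 96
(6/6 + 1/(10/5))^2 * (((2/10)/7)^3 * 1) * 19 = 0.00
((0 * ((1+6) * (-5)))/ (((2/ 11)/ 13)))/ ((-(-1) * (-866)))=0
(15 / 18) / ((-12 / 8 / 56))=-280 / 9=-31.11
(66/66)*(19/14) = 19/14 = 1.36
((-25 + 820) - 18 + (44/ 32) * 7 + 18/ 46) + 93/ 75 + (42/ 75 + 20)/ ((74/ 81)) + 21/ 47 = 6489177097/ 7999400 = 811.21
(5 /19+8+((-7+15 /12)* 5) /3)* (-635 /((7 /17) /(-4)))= -8143.60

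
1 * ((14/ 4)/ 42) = 0.08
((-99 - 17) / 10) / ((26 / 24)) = -10.71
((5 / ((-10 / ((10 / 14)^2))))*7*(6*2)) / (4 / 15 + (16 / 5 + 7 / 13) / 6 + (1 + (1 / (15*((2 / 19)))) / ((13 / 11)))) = -29250 / 3311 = -8.83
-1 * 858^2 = -736164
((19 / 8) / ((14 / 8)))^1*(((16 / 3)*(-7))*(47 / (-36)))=66.15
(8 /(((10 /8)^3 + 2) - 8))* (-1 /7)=512 /1813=0.28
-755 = -755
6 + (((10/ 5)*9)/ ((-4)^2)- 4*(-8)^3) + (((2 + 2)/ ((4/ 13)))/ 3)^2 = 2073.90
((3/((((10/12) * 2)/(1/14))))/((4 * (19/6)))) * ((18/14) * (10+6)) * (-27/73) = -26244/339815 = -0.08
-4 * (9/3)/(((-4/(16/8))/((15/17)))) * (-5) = -450/17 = -26.47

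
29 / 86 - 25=-2121 / 86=-24.66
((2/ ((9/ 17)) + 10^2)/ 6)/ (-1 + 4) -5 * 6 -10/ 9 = -2053/ 81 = -25.35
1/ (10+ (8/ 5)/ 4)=5/ 52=0.10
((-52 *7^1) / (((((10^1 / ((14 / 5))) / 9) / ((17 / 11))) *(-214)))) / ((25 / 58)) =11305476 / 735625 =15.37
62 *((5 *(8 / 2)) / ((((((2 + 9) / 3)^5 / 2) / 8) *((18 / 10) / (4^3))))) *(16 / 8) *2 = 685670400 / 161051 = 4257.47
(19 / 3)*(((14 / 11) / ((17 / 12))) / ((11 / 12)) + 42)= 559930 / 2057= 272.21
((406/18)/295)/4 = 203/10620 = 0.02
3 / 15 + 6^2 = 181 / 5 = 36.20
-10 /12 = -5 /6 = -0.83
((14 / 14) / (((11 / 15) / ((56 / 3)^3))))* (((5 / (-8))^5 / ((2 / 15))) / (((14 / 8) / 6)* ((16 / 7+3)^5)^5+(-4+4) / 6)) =-5133778309651115635901796875 / 282199194308091055479177114974610765234032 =-0.00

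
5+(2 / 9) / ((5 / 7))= 239 / 45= 5.31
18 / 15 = 6 / 5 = 1.20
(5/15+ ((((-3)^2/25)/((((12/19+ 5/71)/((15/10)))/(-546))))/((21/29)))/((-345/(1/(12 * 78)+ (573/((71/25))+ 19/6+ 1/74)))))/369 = 833795050999/892127979000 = 0.93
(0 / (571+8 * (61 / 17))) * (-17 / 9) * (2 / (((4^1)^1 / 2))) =0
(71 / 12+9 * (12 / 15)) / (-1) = -787 / 60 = -13.12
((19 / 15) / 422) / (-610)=-19 / 3861300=-0.00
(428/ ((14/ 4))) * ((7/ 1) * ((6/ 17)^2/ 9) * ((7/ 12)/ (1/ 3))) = 5992/ 289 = 20.73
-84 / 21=-4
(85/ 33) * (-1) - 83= -2824/ 33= -85.58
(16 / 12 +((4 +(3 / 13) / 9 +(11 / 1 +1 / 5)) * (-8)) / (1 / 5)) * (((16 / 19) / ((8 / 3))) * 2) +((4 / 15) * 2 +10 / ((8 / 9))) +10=-5365171 / 14820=-362.02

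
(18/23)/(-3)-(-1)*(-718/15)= -16604/345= -48.13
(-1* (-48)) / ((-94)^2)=12 / 2209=0.01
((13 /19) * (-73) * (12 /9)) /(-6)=1898 /171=11.10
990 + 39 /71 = 70329 /71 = 990.55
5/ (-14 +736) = 5/ 722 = 0.01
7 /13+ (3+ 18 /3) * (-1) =-8.46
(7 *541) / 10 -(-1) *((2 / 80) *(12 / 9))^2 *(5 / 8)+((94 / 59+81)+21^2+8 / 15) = 902.83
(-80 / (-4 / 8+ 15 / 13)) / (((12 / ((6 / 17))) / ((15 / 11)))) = -15600 / 3179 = -4.91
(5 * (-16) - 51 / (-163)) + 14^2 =18959 / 163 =116.31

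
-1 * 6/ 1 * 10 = -60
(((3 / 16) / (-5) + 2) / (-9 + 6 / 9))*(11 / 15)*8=-1.38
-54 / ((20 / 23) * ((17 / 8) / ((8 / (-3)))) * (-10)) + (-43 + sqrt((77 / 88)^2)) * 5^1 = -218.42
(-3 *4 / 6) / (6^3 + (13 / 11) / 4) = -88 / 9517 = -0.01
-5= -5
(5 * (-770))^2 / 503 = 14822500 / 503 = 29468.19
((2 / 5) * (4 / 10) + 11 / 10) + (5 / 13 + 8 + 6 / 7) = 47783 / 4550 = 10.50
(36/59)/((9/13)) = 52/59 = 0.88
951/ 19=50.05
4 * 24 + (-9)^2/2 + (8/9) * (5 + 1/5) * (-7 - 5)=81.03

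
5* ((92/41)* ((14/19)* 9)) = 57960/779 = 74.40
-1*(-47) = 47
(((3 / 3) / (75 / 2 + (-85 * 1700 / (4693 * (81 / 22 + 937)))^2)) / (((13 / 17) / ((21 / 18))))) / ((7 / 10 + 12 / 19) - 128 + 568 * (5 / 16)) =65621955994617113 / 81992492396108958345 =0.00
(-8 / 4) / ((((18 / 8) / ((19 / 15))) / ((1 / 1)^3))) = -152 / 135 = -1.13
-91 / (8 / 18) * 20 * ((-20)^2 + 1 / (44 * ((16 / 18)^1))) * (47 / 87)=-9033601395 / 10208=-884953.11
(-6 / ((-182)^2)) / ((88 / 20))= -15 / 364364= -0.00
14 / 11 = 1.27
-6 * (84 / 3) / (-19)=168 / 19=8.84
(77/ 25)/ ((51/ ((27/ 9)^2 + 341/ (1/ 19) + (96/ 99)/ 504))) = 13488556/ 34425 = 391.82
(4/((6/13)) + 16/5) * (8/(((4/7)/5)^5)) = 934889375/192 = 4869215.49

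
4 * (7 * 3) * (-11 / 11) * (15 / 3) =-420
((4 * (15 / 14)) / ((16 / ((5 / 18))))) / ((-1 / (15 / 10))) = -25 / 224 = -0.11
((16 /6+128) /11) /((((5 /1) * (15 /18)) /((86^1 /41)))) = 67424 /11275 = 5.98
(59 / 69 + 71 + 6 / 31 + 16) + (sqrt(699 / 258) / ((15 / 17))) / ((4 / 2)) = 17 * sqrt(20038) / 2580 + 188336 / 2139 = 88.98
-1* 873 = -873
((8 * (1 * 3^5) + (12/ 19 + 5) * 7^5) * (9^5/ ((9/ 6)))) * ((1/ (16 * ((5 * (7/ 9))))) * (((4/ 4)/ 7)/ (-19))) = -65023046379/ 141512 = -459487.86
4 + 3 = 7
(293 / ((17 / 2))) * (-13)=-448.12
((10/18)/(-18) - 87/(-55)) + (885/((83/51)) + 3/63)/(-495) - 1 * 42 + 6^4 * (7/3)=15439290551/5176710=2982.45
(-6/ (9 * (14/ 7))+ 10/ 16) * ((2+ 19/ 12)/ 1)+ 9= 2893/ 288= 10.05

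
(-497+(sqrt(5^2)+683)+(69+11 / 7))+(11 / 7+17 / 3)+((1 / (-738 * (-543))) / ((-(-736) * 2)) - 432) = -673840098425 / 4129163136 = -163.19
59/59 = 1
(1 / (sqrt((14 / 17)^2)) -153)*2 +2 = -2111 / 7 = -301.57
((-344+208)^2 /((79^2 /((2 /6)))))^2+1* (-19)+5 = -4565608190 /350550729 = -13.02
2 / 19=0.11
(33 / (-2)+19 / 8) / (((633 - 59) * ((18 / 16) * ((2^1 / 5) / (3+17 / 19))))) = -0.21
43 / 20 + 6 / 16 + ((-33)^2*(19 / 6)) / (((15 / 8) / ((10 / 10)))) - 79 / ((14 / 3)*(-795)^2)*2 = 21728302573 / 11797800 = 1841.72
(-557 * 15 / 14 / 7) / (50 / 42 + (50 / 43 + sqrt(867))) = 134724375 / 578483276- 139035555 * sqrt(3) / 82640468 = -2.68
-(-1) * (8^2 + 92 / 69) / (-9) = -196 / 27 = -7.26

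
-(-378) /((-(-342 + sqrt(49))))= 378 /335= 1.13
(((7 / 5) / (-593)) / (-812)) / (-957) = -1 / 329150580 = -0.00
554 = 554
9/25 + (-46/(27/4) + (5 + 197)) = 131993/675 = 195.55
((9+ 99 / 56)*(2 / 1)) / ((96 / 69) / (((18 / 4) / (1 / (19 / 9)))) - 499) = -263511 / 6103972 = -0.04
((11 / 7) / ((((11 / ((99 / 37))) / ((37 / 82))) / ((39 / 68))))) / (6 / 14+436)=297 / 1310360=0.00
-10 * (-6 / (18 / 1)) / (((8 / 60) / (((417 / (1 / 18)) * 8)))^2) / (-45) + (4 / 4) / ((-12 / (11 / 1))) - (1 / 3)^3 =-1622593036903 / 108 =-15024009600.95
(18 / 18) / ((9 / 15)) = 5 / 3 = 1.67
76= 76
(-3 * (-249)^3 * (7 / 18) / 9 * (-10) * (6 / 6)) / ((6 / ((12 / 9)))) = -40025090 / 9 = -4447232.22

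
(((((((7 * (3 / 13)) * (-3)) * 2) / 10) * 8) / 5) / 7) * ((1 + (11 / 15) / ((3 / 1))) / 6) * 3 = -224 / 1625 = -0.14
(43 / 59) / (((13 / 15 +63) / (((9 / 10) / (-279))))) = -129 / 3504364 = -0.00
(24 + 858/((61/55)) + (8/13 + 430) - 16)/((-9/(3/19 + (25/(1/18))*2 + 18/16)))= -10974349795/90402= -121394.99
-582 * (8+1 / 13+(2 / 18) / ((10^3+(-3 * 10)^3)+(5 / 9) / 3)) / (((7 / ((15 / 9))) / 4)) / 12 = -4766543528 / 12776309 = -373.08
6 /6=1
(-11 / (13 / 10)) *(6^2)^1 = -3960 / 13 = -304.62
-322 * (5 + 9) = -4508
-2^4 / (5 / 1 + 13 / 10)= -160 / 63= -2.54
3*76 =228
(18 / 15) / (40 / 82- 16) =-41 / 530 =-0.08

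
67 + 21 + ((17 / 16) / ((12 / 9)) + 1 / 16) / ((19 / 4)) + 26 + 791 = 275175 / 304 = 905.18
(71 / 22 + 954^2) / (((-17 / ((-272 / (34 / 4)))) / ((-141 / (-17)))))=45171037488 / 3179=14209197.07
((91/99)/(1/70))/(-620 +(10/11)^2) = -7007/67428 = -0.10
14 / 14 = 1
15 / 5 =3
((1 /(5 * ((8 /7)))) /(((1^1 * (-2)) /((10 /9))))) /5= -7 /360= -0.02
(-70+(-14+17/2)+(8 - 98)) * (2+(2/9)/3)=-9268/27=-343.26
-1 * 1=-1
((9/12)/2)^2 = 9/64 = 0.14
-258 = -258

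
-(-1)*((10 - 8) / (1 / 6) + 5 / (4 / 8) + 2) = 24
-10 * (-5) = 50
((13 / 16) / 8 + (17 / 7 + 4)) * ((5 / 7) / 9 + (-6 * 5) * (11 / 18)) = -3364325 / 28224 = -119.20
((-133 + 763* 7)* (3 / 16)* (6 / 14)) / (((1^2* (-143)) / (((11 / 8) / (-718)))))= 837 / 149344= 0.01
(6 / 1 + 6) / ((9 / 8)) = 32 / 3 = 10.67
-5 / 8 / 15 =-1 / 24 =-0.04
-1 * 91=-91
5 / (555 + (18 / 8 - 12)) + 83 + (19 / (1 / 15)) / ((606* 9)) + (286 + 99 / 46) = 5642219897 / 15199389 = 371.21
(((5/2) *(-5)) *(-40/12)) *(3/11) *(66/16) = 375/8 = 46.88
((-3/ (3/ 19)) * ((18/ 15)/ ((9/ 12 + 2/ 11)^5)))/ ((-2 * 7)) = 9400224768/ 4054967035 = 2.32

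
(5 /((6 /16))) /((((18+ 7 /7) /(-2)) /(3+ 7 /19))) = -5120 /1083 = -4.73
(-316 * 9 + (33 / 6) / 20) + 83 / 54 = -3069563 / 1080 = -2842.19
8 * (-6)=-48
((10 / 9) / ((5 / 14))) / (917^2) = 0.00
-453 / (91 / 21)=-1359 / 13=-104.54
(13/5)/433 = 13/2165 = 0.01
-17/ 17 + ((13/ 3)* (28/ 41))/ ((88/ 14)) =-716/ 1353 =-0.53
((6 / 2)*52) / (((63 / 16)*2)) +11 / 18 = 2573 / 126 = 20.42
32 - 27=5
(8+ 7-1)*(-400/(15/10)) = -11200/3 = -3733.33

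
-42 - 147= -189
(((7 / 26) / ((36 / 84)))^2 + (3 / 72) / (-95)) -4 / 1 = -4168157 / 1155960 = -3.61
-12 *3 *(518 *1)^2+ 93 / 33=-9659661.18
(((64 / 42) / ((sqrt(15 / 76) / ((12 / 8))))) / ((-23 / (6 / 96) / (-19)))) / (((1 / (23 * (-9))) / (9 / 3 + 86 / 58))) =-246.49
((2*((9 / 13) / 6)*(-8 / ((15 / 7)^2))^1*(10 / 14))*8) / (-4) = 112 / 195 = 0.57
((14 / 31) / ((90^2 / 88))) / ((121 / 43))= 1204 / 690525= 0.00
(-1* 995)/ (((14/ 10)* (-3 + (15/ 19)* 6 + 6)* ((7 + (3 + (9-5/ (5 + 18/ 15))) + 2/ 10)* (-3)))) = 1.66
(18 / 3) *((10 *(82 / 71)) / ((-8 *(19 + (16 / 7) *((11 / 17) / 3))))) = -219555 / 494089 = -0.44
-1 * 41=-41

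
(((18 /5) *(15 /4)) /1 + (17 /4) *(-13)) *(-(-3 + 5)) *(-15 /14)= -89.46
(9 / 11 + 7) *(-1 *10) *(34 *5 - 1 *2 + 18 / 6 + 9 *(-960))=7283340 / 11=662121.82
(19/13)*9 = 171/13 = 13.15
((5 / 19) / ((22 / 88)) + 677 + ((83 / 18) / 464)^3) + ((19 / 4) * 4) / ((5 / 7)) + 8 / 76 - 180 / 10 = 38010074734910101 / 55347124469760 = 686.76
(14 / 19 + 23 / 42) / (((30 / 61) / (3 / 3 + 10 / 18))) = 12505 / 3078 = 4.06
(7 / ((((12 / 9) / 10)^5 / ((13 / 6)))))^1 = 23034375 / 64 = 359912.11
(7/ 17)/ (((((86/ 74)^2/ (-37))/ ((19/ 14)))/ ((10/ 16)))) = -4812035/ 502928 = -9.57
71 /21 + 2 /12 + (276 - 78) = 8465 /42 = 201.55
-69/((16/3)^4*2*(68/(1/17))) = -5589/151519232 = -0.00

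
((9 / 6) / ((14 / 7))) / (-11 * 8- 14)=-1 / 136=-0.01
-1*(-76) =76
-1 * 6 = -6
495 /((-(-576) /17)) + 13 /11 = 11117 /704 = 15.79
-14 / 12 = -7 / 6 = -1.17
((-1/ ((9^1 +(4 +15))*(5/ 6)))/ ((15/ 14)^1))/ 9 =-1/ 225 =-0.00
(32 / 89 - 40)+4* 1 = -3172 / 89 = -35.64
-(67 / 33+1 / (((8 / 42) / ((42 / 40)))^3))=-2864585993 / 16896000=-169.54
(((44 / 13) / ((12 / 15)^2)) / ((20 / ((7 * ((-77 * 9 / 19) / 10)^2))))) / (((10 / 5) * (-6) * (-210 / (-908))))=-133242417 / 15017600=-8.87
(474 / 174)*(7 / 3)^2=3871 / 261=14.83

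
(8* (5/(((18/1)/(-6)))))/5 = -8/3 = -2.67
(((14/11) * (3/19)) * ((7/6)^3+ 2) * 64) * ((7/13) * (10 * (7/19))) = 42532000/464607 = 91.54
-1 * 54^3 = -157464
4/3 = 1.33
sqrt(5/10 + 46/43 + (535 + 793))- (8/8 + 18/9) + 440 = sqrt(9833498)/86 + 437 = 473.46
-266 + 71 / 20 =-5249 / 20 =-262.45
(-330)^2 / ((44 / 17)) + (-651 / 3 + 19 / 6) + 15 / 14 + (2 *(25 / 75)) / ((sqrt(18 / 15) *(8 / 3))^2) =56262953 / 1344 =41862.32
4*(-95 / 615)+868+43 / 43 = 106811 / 123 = 868.38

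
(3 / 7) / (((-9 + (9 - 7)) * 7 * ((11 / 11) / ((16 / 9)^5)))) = -1048576 / 6751269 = -0.16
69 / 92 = 3 / 4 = 0.75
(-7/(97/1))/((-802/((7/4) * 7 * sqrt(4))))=343/155588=0.00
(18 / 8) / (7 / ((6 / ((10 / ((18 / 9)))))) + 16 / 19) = 513 / 1522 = 0.34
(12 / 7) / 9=4 / 21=0.19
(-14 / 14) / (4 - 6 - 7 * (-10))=-1 / 68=-0.01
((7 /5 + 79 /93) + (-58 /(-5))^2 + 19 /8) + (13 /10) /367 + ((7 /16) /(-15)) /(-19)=12035051387 /86465200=139.19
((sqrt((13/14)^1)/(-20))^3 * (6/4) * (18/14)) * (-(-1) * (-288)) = 3159 * sqrt(182)/686000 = 0.06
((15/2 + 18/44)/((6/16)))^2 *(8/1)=430592/121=3558.61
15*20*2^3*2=4800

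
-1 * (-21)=21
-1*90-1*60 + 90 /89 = -13260 /89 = -148.99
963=963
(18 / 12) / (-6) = -1 / 4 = -0.25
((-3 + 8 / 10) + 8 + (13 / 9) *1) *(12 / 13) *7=46.81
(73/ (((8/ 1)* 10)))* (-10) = -73/ 8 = -9.12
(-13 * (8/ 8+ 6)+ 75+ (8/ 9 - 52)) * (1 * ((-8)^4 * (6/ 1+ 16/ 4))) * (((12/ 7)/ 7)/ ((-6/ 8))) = 395837440/ 441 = 897590.57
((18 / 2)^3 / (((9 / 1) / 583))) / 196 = 47223 / 196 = 240.93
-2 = -2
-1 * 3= -3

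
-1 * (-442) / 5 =442 / 5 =88.40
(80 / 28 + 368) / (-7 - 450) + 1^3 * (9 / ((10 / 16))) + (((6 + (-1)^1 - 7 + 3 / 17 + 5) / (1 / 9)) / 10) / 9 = 3781289 / 271915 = 13.91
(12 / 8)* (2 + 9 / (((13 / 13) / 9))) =124.50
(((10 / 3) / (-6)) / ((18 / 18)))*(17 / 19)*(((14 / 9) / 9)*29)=-2.49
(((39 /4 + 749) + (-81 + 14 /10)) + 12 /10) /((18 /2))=13607 /180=75.59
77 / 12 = 6.42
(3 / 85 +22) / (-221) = -1873 / 18785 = -0.10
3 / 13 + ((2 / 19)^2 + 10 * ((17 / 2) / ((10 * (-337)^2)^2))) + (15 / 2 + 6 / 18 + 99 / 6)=24.58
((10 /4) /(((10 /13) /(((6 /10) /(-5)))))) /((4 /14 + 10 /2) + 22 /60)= -819 /11870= -0.07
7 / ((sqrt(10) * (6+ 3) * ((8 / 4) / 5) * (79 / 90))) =35 * sqrt(10) / 158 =0.70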